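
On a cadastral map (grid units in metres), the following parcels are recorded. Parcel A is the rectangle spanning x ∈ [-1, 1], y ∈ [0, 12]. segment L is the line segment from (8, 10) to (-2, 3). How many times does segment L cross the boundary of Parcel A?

2

The segment meets the boundary at (-1,3.7), (1,5.1).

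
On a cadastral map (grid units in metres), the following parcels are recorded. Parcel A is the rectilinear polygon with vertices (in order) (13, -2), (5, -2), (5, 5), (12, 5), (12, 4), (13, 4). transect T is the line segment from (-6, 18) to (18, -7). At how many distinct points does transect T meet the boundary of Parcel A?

The segment meets the boundary at (13,-1.792), (6.48,5).

2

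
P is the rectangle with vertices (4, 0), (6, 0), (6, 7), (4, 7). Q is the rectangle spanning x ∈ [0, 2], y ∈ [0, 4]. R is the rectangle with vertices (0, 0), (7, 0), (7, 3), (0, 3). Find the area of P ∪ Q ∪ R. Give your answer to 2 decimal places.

31.00

By inclusion–exclusion:
Individual areas: |P| = 14, |Q| = 8, |R| = 21.
|P∩Q| = 0 (no overlap).
|P∩R|: x∈[4,6], y∈[0,3] → 2·3 = 6.
|Q∩R|: x∈[0,2], y∈[0,3] → 2·3 = 6.
|P∩Q∩R| = 0.
|P ∪ Q ∪ R| = 43 − 12 + 0 = 31.00.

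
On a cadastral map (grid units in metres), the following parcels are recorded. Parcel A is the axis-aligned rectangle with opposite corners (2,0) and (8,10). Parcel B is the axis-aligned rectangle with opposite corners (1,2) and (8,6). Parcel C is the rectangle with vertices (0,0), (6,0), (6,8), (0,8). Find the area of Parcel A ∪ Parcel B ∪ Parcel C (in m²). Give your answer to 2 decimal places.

76.00

By inclusion–exclusion:
Individual areas: |Parcel A| = 60, |Parcel B| = 28, |Parcel C| = 48.
|Parcel A∩Parcel B|: x∈[2,8], y∈[2,6] → 6·4 = 24.
|Parcel A∩Parcel C|: x∈[2,6], y∈[0,8] → 4·8 = 32.
|Parcel B∩Parcel C|: x∈[1,6], y∈[2,6] → 5·4 = 20.
|Parcel A∩Parcel B∩Parcel C| = 16.
|Parcel A ∪ Parcel B ∪ Parcel C| = 136 − 76 + 16 = 76.00.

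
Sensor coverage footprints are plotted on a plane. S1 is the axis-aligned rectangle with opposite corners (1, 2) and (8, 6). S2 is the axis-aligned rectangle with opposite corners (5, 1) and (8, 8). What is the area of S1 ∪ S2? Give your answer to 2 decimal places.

37.00

By inclusion–exclusion:
Individual areas: |S1| = 28, |S2| = 21.
|S1∩S2|: x∈[5,8], y∈[2,6] → 3·4 = 12.
|S1 ∪ S2| = 49 − 12 = 37.00.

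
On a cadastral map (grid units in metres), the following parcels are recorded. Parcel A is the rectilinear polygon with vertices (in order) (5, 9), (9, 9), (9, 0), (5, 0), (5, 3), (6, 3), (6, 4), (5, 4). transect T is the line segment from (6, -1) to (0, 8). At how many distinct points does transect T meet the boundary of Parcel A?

The segment meets the boundary at (5.333,0), (5,0.5).

2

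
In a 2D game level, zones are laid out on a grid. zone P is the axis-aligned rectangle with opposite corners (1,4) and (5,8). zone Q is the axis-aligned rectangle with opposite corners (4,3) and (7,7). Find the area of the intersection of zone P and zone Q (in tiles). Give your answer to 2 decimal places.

|zone P∩zone Q|: x∈[4,5], y∈[4,7] → 1·3 = 3.

3.00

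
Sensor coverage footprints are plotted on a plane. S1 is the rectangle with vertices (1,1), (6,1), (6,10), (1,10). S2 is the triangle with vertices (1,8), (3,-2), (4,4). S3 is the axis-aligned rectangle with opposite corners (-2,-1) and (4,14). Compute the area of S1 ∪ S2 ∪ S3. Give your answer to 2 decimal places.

By inclusion–exclusion:
Individual areas: |S1| = 45, |S2| = 11, |S3| = 90.
|S1∩S2| = 9.35.
|S1∩S3|: x∈[1,4], y∈[1,10] → 3·9 = 27.
|S2∩S3| = 10.8167.
|S1∩S2∩S3| = 9.35.
|S1 ∪ S2 ∪ S3| = 146 − 47.1667 + 9.35 = 108.18.

108.18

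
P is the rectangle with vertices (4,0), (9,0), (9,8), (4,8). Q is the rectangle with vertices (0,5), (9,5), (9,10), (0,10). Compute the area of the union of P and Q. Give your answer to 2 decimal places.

70.00

By inclusion–exclusion:
Individual areas: |P| = 40, |Q| = 45.
|P∩Q|: x∈[4,9], y∈[5,8] → 5·3 = 15.
|P ∪ Q| = 85 − 15 = 70.00.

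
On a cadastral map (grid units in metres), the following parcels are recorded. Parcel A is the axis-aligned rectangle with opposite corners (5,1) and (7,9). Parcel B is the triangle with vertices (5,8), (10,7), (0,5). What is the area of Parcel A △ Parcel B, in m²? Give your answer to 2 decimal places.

|Parcel A| = 16, |Parcel B| = 10, |Parcel A∩Parcel B| = 3.2.
|Parcel A △ Parcel B| = |Parcel A| + |Parcel B| − 2·|Parcel A∩Parcel B| = 16 + 10 − 6.4 = 19.60.

19.60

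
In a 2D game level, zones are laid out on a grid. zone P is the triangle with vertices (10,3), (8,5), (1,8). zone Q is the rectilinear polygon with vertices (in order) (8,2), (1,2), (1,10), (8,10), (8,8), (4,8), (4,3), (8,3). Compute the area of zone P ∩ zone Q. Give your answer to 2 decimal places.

0.57

The intersection is the polygon with vertices (4,6.714), (4,6.333), (1,8).
By the shoelace formula its area is 0.57.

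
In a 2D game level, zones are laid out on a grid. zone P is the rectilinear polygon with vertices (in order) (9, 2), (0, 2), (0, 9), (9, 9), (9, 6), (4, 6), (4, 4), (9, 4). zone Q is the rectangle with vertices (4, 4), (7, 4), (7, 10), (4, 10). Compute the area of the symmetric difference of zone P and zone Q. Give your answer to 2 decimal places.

|zone P| = 53, |zone Q| = 18, |zone P∩zone Q| = 9.
|zone P △ zone Q| = |zone P| + |zone Q| − 2·|zone P∩zone Q| = 53 + 18 − 18 = 53.00.

53.00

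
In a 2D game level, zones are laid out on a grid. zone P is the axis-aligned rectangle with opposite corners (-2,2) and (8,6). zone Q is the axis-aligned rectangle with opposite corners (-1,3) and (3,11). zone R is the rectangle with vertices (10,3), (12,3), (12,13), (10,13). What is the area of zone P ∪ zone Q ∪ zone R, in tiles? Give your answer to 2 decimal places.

80.00

By inclusion–exclusion:
Individual areas: |zone P| = 40, |zone Q| = 32, |zone R| = 20.
|zone P∩zone Q|: x∈[-1,3], y∈[3,6] → 4·3 = 12.
|zone P∩zone R| = 0 (no overlap).
|zone Q∩zone R| = 0 (no overlap).
|zone P∩zone Q∩zone R| = 0.
|zone P ∪ zone Q ∪ zone R| = 92 − 12 + 0 = 80.00.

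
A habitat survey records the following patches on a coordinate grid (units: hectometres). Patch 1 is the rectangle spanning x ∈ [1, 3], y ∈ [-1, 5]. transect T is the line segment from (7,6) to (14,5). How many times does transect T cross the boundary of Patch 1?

0

The segment lies entirely outside Patch 1 and never meets its boundary.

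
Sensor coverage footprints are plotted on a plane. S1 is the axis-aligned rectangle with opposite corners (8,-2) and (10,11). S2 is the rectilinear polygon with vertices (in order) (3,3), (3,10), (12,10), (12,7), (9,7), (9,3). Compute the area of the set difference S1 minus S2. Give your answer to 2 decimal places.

|S1| = 26, |S1∩S2| = 10.
|S1 ∖ S2| = |S1| − |S1∩S2| = 26 − 10 = 16.00.

16.00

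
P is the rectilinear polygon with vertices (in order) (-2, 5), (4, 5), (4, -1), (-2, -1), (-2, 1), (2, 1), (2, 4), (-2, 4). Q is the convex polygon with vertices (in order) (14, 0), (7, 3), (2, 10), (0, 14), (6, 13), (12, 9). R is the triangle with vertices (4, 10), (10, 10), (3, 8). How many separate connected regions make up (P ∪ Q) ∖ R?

2

(P ∪ Q) ∖ R splits into 2 disjoint pieces (area 24, area 83.0538).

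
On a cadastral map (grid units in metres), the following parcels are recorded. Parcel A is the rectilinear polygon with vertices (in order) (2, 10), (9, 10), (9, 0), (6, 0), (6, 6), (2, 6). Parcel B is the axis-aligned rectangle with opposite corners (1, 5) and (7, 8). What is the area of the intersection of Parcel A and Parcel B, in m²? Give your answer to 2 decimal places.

The intersection is the polygon with vertices (6,6), (2,6), (2,8), (7,8), (7,5), (6,5).
By the shoelace formula its area is 11.00.

11.00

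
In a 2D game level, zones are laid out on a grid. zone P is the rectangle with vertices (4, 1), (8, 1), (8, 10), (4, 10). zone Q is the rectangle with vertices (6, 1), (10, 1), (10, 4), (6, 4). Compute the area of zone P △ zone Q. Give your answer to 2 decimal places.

|zone P∩zone Q|: x∈[6,8], y∈[1,4] → 2·3 = 6.
|zone P △ zone Q| = |zone P| + |zone Q| − 2·|zone P∩zone Q| = 36 + 12 − 12 = 36.00.

36.00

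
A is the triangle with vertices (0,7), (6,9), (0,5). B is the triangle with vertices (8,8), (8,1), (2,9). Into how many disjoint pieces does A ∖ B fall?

A ∖ B splits into 2 disjoint pieces (area 4.5778, area 0.1778).

2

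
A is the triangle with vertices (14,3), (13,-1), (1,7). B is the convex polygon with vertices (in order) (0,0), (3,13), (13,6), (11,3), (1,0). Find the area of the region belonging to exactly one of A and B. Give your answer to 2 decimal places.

|A| = 28, |B| = 90.5, |A∩B| = 14.4512.
|A △ B| = |A| + |B| − 2·|A∩B| = 28 + 90.5 − 28.9025 = 89.60.

89.60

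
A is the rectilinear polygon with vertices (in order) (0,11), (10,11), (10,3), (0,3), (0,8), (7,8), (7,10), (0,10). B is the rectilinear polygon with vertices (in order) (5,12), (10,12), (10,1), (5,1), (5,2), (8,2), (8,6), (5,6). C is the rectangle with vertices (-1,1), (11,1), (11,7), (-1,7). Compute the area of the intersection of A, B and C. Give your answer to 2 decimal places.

11.00

The intersection is the polygon with vertices (10,3), (8,3), (8,6), (5,6), (5,7), (10,7).
By the shoelace formula its area is 11.00.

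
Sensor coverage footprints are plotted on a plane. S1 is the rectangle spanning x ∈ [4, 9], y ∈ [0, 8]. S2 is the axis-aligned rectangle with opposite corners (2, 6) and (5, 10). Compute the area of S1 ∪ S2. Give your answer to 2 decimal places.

By inclusion–exclusion:
Individual areas: |S1| = 40, |S2| = 12.
|S1∩S2|: x∈[4,5], y∈[6,8] → 1·2 = 2.
|S1 ∪ S2| = 52 − 2 = 50.00.

50.00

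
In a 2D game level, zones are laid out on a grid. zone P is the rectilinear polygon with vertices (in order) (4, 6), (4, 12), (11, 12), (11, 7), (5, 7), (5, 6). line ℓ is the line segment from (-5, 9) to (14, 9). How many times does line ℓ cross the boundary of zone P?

The segment meets the boundary at (11,9), (4,9).

2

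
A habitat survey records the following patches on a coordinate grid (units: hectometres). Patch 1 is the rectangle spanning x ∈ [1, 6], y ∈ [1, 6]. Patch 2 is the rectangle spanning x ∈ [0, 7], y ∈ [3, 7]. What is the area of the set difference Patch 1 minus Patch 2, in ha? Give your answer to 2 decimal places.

10.00

|Patch 1∩Patch 2|: x∈[1,6], y∈[3,6] → 5·3 = 15.
|Patch 1| = 25.
|Patch 1 ∖ Patch 2| = |Patch 1| − |Patch 1∩Patch 2| = 25 − 15 = 10.00.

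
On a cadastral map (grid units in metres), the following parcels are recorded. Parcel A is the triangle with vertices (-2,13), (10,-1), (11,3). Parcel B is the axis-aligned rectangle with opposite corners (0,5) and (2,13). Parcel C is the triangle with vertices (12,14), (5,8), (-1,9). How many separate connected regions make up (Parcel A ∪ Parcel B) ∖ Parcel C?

2

(Parcel A ∪ Parcel B) ∖ Parcel C splits into 2 disjoint pieces (area 7.2564, area 33.4734).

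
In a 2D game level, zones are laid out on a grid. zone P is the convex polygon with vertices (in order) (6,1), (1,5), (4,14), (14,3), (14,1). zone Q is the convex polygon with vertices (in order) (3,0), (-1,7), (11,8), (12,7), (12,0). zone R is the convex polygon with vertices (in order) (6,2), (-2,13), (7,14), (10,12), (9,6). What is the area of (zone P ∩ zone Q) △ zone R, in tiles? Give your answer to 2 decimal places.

|zone P ∩ zone Q| = 58.5574.
|(zone P ∩ zone Q) ∩ zone R| = 22.0971.
|(zone P ∩ zone Q) △ zone R| = 58.5574 + 79.5 − 44.1943 = 93.86.

93.86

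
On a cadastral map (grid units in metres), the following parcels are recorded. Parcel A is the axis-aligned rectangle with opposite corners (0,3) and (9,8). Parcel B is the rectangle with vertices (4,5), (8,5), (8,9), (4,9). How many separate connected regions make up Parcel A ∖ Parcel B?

Parcel A ∖ Parcel B is a single connected region.

1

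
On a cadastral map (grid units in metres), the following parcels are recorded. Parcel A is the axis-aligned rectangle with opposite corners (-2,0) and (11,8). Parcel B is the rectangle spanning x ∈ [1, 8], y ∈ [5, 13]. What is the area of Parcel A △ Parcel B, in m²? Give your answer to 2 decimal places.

118.00

|Parcel A∩Parcel B|: x∈[1,8], y∈[5,8] → 7·3 = 21.
|Parcel A △ Parcel B| = |Parcel A| + |Parcel B| − 2·|Parcel A∩Parcel B| = 104 + 56 − 42 = 118.00.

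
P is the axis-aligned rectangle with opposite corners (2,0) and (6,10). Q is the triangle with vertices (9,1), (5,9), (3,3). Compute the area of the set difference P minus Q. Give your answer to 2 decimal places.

|P| = 40, |P∩Q| = 12.5.
|P ∖ Q| = |P| − |P∩Q| = 40 − 12.5 = 27.50.

27.50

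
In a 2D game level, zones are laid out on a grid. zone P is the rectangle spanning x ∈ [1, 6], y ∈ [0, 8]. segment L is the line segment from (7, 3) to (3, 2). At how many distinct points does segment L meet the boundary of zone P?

1

The segment meets the boundary at (6,2.75).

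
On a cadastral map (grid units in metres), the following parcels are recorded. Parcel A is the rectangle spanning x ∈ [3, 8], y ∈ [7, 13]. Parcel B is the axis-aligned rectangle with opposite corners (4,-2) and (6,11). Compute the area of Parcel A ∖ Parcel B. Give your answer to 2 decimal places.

22.00

|Parcel A∩Parcel B|: x∈[4,6], y∈[7,11] → 2·4 = 8.
|Parcel A| = 30.
|Parcel A ∖ Parcel B| = |Parcel A| − |Parcel A∩Parcel B| = 30 − 8 = 22.00.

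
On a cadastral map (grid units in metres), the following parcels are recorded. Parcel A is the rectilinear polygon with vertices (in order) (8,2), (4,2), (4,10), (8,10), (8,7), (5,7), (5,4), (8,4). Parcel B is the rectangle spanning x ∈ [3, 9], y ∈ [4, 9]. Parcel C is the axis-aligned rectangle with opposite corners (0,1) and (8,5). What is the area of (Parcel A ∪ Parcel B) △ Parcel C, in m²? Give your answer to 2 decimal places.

48.00

|Parcel A ∪ Parcel B| = 42.
|(Parcel A ∪ Parcel B) ∩ Parcel C| = 13.
|(Parcel A ∪ Parcel B) △ Parcel C| = 42 + 32 − 26 = 48.00.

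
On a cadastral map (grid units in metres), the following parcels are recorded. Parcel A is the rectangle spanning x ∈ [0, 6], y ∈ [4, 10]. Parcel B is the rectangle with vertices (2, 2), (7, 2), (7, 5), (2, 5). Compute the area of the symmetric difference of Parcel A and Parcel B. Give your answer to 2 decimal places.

|Parcel A∩Parcel B|: x∈[2,6], y∈[4,5] → 4·1 = 4.
|Parcel A △ Parcel B| = |Parcel A| + |Parcel B| − 2·|Parcel A∩Parcel B| = 36 + 15 − 8 = 43.00.

43.00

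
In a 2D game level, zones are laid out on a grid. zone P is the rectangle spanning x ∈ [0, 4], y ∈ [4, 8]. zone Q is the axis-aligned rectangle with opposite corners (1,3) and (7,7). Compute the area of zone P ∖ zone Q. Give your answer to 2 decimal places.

7.00

|zone P∩zone Q|: x∈[1,4], y∈[4,7] → 3·3 = 9.
|zone P| = 16.
|zone P ∖ zone Q| = |zone P| − |zone P∩zone Q| = 16 − 9 = 7.00.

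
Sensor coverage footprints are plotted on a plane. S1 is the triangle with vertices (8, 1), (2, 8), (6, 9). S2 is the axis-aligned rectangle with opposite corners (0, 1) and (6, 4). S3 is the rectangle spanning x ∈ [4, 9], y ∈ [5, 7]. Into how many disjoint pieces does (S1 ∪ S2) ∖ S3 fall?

2

(S1 ∪ S2) ∖ S3 splits into 2 disjoint pieces (area 22.6667, area 6.8333).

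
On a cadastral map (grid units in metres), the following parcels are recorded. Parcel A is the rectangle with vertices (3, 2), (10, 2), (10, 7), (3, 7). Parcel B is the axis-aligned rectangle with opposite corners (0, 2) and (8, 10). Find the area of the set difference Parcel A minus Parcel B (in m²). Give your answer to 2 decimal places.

10.00

|Parcel A∩Parcel B|: x∈[3,8], y∈[2,7] → 5·5 = 25.
|Parcel A| = 35.
|Parcel A ∖ Parcel B| = |Parcel A| − |Parcel A∩Parcel B| = 35 − 25 = 10.00.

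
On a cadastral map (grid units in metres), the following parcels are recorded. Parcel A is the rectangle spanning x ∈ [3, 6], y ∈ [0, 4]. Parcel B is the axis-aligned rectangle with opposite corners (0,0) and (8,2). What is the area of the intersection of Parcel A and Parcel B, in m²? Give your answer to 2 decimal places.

|Parcel A∩Parcel B|: x∈[3,6], y∈[0,2] → 3·2 = 6.

6.00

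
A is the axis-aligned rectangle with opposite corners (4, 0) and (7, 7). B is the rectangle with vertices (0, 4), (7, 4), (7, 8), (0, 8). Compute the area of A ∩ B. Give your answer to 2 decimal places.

9.00

|A∩B|: x∈[4,7], y∈[4,7] → 3·3 = 9.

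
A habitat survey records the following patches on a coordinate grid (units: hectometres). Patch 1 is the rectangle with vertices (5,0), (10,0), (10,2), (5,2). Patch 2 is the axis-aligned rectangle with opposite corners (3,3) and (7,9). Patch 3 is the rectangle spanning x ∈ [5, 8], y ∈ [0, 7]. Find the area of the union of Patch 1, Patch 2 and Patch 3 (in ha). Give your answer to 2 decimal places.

41.00

By inclusion–exclusion:
Individual areas: |Patch 1| = 10, |Patch 2| = 24, |Patch 3| = 21.
|Patch 1∩Patch 2| = 0 (no overlap).
|Patch 1∩Patch 3|: x∈[5,8], y∈[0,2] → 3·2 = 6.
|Patch 2∩Patch 3|: x∈[5,7], y∈[3,7] → 2·4 = 8.
|Patch 1∩Patch 2∩Patch 3| = 0.
|Patch 1 ∪ Patch 2 ∪ Patch 3| = 55 − 14 + 0 = 41.00.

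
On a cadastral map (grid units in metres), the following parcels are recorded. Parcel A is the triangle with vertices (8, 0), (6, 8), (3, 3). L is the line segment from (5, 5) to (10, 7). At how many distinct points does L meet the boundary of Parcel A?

1

The segment meets the boundary at (6.591,5.636).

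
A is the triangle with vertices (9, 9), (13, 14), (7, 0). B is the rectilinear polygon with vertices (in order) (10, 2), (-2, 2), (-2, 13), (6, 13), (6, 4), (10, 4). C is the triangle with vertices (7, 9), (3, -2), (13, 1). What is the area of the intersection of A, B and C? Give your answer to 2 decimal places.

1.24

The intersection is the polygon with vertices (7.444,2), (7.889,4), (8.714,4), (7.857,2).
By the shoelace formula its area is 1.24.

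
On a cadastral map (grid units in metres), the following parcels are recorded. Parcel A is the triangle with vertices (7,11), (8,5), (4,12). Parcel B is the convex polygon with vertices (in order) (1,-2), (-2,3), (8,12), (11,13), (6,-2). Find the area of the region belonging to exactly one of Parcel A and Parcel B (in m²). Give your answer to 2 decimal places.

|Parcel A| = 8.5, |Parcel B| = 93.5, |Parcel A∩Parcel B| = 5.6912.
|Parcel A △ Parcel B| = |Parcel A| + |Parcel B| − 2·|Parcel A∩Parcel B| = 8.5 + 93.5 − 11.3825 = 90.62.

90.62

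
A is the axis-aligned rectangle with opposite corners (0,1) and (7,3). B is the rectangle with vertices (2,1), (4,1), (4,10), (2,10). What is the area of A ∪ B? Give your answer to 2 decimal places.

By inclusion–exclusion:
Individual areas: |A| = 14, |B| = 18.
|A∩B|: x∈[2,4], y∈[1,3] → 2·2 = 4.
|A ∪ B| = 32 − 4 = 28.00.

28.00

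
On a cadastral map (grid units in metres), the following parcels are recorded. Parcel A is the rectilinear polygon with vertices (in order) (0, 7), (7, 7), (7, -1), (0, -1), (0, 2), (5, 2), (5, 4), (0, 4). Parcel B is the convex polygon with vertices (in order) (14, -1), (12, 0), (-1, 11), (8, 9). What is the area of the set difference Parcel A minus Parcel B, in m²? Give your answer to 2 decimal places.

41.47

|Parcel A| = 46, |Parcel A∩Parcel B| = 4.5315.
|Parcel A ∖ Parcel B| = |Parcel A| − |Parcel A∩Parcel B| = 46 − 4.5315 = 41.47.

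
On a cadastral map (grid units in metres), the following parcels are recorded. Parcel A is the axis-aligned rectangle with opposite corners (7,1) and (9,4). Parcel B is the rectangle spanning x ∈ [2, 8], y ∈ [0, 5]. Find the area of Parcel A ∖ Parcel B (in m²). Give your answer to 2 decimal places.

|Parcel A∩Parcel B|: x∈[7,8], y∈[1,4] → 1·3 = 3.
|Parcel A| = 6.
|Parcel A ∖ Parcel B| = |Parcel A| − |Parcel A∩Parcel B| = 6 − 3 = 3.00.

3.00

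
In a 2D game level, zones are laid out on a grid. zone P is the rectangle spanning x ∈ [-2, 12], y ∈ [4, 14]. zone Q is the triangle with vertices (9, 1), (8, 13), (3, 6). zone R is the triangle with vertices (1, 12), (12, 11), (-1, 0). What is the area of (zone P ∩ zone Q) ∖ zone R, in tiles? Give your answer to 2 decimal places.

10.39

|zone P ∩ zone Q| = 28.475.
|(zone P ∩ zone Q) ∩ zone R| = 18.0817.
|(zone P ∩ zone Q) ∖ zone R| = 28.475 − 18.0817 = 10.39.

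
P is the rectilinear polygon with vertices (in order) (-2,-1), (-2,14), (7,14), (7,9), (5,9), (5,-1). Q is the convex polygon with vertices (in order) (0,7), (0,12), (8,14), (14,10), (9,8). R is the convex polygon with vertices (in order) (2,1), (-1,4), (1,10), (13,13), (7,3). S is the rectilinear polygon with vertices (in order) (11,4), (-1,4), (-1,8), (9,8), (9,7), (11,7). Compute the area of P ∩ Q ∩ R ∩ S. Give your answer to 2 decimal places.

The intersection is the polygon with vertices (5,7.556), (0,7), (0.333,8), (5,8).
By the shoelace formula its area is 3.44.

3.44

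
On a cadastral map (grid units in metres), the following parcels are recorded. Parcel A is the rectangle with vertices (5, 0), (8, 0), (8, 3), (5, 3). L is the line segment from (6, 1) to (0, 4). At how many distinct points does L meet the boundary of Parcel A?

1

The segment meets the boundary at (5,1.5).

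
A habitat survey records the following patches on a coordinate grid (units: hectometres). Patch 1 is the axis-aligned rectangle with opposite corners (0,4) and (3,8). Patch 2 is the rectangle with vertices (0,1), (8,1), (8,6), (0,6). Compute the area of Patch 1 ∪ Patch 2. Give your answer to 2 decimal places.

By inclusion–exclusion:
Individual areas: |Patch 1| = 12, |Patch 2| = 40.
|Patch 1∩Patch 2|: x∈[0,3], y∈[4,6] → 3·2 = 6.
|Patch 1 ∪ Patch 2| = 52 − 6 = 46.00.

46.00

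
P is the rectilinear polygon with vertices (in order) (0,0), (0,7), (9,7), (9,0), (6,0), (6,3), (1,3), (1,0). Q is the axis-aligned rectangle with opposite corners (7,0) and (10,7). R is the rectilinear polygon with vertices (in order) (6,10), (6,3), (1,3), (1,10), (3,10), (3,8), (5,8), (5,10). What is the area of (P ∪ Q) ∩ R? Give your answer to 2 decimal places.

20.00

The region (P ∪ Q) ∩ R is the polygon with vertices (6,7), (6,3), (1,3), (1,7).
By the shoelace formula its area is 20.00.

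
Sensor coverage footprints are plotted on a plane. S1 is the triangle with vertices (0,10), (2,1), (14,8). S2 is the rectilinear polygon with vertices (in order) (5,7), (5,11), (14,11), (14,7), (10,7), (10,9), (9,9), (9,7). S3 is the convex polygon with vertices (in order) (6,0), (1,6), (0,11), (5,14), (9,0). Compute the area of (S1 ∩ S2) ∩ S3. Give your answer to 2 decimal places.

3.69

The region (S1 ∩ S2) ∩ S3 is the polygon with vertices (5,7), (5,9.286), (6.404,9.085), (7,7).
By the shoelace formula its area is 3.69.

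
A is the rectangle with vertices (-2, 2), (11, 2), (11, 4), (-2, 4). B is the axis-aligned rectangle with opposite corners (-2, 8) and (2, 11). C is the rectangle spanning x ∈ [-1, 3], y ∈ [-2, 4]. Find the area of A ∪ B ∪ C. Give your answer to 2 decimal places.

54.00

By inclusion–exclusion:
Individual areas: |A| = 26, |B| = 12, |C| = 24.
|A∩B| = 0 (no overlap).
|A∩C|: x∈[-1,3], y∈[2,4] → 4·2 = 8.
|B∩C| = 0 (no overlap).
|A∩B∩C| = 0.
|A ∪ B ∪ C| = 62 − 8 + 0 = 54.00.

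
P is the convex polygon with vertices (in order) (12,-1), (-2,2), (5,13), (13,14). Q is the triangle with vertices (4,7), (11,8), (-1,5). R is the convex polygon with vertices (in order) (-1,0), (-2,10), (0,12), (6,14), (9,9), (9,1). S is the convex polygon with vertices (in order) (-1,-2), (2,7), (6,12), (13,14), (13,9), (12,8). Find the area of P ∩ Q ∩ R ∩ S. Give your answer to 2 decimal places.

3.77

The intersection is the polygon with vertices (9,7.714), (9,7.5), (1.546,5.636), (1.692,6.077), (4,7).
By the shoelace formula its area is 3.77.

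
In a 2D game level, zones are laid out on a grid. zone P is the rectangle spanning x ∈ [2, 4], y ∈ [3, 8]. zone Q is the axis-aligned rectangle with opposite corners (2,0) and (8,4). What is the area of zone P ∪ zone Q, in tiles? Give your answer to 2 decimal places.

By inclusion–exclusion:
Individual areas: |zone P| = 10, |zone Q| = 24.
|zone P∩zone Q|: x∈[2,4], y∈[3,4] → 2·1 = 2.
|zone P ∪ zone Q| = 34 − 2 = 32.00.

32.00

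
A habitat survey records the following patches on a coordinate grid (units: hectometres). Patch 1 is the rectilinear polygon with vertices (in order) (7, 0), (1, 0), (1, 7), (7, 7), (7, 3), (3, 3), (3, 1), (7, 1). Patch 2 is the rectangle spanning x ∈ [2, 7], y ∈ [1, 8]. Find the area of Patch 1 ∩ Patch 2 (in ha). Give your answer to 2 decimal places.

22.00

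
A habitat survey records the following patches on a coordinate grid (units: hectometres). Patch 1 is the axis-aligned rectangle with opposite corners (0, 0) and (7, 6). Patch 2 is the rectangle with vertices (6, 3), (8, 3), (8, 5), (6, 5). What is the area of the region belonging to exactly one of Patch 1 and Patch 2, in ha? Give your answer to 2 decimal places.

|Patch 1∩Patch 2|: x∈[6,7], y∈[3,5] → 1·2 = 2.
|Patch 1 △ Patch 2| = |Patch 1| + |Patch 2| − 2·|Patch 1∩Patch 2| = 42 + 4 − 4 = 42.00.

42.00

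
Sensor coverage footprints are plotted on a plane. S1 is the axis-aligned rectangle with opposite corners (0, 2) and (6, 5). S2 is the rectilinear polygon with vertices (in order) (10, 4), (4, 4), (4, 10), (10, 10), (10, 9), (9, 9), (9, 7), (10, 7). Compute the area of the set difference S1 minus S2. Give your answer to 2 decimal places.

|S1| = 18, |S1∩S2| = 2.
|S1 ∖ S2| = |S1| − |S1∩S2| = 18 − 2 = 16.00.

16.00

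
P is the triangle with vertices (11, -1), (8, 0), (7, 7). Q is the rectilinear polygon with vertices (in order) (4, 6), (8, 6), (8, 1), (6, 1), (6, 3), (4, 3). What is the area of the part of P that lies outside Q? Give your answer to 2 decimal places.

7.75

|P| = 10, |P∩Q| = 2.25.
|P ∖ Q| = |P| − |P∩Q| = 10 − 2.25 = 7.75.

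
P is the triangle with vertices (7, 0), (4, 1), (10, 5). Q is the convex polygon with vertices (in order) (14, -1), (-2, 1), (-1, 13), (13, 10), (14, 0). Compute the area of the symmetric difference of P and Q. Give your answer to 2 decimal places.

164.00

|P| = 9, |Q| = 173, |P∩Q| = 9.
|P △ Q| = |P| + |Q| − 2·|P∩Q| = 9 + 173 − 18 = 164.00.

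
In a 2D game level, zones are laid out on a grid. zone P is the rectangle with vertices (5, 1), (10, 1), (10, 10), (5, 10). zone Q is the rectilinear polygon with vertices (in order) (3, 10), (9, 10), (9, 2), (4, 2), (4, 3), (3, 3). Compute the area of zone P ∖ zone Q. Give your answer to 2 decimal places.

13.00

|zone P| = 45, |zone P∩zone Q| = 32.
|zone P ∖ zone Q| = |zone P| − |zone P∩zone Q| = 45 − 32 = 13.00.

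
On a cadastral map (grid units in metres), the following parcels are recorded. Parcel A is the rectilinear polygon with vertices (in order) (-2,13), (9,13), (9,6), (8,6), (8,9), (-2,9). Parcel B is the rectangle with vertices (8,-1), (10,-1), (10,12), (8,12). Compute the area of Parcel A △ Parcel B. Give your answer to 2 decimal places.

|Parcel A| = 47, |Parcel B| = 26, |Parcel A∩Parcel B| = 6.
|Parcel A △ Parcel B| = |Parcel A| + |Parcel B| − 2·|Parcel A∩Parcel B| = 47 + 26 − 12 = 61.00.

61.00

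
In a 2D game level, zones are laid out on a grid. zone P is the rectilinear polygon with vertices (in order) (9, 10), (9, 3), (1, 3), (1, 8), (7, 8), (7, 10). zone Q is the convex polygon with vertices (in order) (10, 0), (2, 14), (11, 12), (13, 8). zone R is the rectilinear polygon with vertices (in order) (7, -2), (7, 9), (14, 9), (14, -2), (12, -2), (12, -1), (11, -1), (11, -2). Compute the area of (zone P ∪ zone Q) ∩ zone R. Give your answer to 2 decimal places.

The region (zone P ∪ zone Q) ∩ zone R is the polygon with vertices (13,8), (10,0), (8.286,3), (7,3), (7,9), (12.5,9).
By the shoelace formula its area is 35.32.

35.32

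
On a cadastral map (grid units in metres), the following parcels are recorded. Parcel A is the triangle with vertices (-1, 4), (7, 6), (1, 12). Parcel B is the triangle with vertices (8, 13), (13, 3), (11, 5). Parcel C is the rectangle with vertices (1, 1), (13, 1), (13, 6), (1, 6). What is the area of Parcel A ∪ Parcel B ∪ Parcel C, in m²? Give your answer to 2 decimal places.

88.56

By inclusion–exclusion:
Individual areas: |Parcel A| = 30, |Parcel B| = 5, |Parcel C| = 60.
|Parcel A∩Parcel B| = 0.
|Parcel A∩Parcel C| = 4.5.
|Parcel B∩Parcel C| = 1.9375.
|Parcel A∩Parcel B∩Parcel C| = 0.
|Parcel A ∪ Parcel B ∪ Parcel C| = 95 − 6.4375 + 0 = 88.56.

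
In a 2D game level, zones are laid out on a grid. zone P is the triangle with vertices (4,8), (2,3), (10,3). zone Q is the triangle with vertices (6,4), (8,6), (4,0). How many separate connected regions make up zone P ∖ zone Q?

zone P ∖ zone Q splits into 2 disjoint pieces (area 14.5682, area 4.2857).

2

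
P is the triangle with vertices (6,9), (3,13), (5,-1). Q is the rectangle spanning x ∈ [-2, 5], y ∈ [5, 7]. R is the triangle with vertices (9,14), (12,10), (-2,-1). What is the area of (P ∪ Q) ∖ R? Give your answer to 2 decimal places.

|P ∪ Q| = 29.
|(P ∪ Q) ∩ R| = 8.6704.
|(P ∪ Q) ∖ R| = 29 − 8.6704 = 20.33.

20.33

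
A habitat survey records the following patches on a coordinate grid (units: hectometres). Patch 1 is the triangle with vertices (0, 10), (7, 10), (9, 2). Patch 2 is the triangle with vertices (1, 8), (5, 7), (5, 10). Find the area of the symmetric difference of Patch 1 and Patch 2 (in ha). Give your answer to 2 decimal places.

|Patch 1| = 28, |Patch 2| = 6, |Patch 1∩Patch 2| = 5.4783.
|Patch 1 △ Patch 2| = |Patch 1| + |Patch 2| − 2·|Patch 1∩Patch 2| = 28 + 6 − 10.9565 = 23.04.

23.04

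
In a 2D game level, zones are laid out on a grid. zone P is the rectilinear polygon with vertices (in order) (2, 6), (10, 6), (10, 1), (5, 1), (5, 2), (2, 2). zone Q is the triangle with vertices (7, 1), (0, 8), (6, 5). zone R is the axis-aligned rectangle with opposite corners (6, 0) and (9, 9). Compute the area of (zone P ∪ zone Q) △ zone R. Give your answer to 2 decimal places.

36.00

|zone P ∪ zone Q| = 39.
|(zone P ∪ zone Q) ∩ zone R| = 15.
|(zone P ∪ zone Q) △ zone R| = 39 + 27 − 30 = 36.00.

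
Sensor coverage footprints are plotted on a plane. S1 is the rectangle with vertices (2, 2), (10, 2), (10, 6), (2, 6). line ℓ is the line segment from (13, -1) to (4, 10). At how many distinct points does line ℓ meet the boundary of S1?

2

The segment meets the boundary at (7.273,6), (10,2.667).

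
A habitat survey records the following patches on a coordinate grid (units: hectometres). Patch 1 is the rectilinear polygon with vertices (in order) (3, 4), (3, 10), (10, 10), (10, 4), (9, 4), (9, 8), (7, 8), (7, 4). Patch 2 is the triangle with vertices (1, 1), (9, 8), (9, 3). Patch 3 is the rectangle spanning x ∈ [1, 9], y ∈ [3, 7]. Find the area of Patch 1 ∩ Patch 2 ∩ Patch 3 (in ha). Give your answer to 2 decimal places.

2.89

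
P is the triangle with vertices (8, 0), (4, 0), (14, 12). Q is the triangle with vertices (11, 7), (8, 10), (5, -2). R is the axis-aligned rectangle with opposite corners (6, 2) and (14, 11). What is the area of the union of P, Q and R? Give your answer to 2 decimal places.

By inclusion–exclusion:
Individual areas: |P| = 24, |Q| = 22.5, |R| = 72.
|P∩Q| = 10.6926.
|P∩R| = 16.4333.
|Q∩R| = 19.1667.
|P∩Q∩R| = 8.1926.
|P ∪ Q ∪ R| = 118.5 − 46.2926 + 8.1926 = 80.40.

80.40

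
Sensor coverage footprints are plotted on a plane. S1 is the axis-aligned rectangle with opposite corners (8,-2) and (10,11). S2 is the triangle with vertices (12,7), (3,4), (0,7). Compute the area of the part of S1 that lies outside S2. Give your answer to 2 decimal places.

24.00

|S1| = 26, |S1∩S2| = 2.
|S1 ∖ S2| = |S1| − |S1∩S2| = 26 − 2 = 24.00.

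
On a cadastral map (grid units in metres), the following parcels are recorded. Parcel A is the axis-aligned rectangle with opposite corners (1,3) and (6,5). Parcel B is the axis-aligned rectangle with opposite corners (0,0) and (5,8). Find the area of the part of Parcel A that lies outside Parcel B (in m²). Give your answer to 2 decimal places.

|Parcel A∩Parcel B|: x∈[1,5], y∈[3,5] → 4·2 = 8.
|Parcel A| = 10.
|Parcel A ∖ Parcel B| = |Parcel A| − |Parcel A∩Parcel B| = 10 − 8 = 2.00.

2.00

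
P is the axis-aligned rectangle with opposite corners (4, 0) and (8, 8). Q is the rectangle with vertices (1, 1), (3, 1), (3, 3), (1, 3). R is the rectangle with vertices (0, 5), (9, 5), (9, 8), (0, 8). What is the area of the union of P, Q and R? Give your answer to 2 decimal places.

51.00

By inclusion–exclusion:
Individual areas: |P| = 32, |Q| = 4, |R| = 27.
|P∩Q| = 0 (no overlap).
|P∩R|: x∈[4,8], y∈[5,8] → 4·3 = 12.
|Q∩R| = 0 (no overlap).
|P∩Q∩R| = 0.
|P ∪ Q ∪ R| = 63 − 12 + 0 = 51.00.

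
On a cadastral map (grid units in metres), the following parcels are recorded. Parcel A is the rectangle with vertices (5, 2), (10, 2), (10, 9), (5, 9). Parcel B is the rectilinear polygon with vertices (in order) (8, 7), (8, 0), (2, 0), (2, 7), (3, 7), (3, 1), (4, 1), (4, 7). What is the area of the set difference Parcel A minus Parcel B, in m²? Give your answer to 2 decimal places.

|Parcel A| = 35, |Parcel A∩Parcel B| = 15.
|Parcel A ∖ Parcel B| = |Parcel A| − |Parcel A∩Parcel B| = 35 − 15 = 20.00.

20.00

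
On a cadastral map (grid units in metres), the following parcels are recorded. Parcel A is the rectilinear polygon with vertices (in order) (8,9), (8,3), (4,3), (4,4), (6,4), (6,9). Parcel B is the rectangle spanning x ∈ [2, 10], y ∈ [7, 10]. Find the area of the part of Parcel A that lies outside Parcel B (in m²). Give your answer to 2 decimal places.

10.00

|Parcel A| = 14, |Parcel A∩Parcel B| = 4.
|Parcel A ∖ Parcel B| = |Parcel A| − |Parcel A∩Parcel B| = 14 − 4 = 10.00.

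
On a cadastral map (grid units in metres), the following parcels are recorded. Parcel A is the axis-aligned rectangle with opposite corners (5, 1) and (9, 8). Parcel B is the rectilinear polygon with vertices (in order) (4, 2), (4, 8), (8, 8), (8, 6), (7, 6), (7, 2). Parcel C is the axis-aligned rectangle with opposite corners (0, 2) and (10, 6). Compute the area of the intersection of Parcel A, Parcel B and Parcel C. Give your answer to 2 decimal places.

8.00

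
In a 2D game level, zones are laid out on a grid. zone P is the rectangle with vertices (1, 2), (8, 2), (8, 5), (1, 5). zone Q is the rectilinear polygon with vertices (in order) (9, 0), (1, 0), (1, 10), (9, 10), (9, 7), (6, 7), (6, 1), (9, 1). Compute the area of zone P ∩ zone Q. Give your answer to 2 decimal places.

The intersection is the polygon with vertices (6,5), (6,2), (1,2), (1,5).
By the shoelace formula its area is 15.00.

15.00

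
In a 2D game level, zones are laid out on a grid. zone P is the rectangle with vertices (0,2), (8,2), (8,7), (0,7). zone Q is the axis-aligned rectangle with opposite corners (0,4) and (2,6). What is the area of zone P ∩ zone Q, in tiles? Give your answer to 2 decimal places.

4.00

|zone P∩zone Q|: x∈[0,2], y∈[4,6] → 2·2 = 4.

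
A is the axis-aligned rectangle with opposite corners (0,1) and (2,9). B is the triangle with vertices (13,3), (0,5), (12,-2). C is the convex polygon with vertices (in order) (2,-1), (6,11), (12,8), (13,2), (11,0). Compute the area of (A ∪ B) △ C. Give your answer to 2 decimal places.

|A ∪ B| = 48.641.
|(A ∪ B) ∩ C| = 25.9453.
|(A ∪ B) △ C| = 48.641 + 84.5 − 51.8907 = 81.25.

81.25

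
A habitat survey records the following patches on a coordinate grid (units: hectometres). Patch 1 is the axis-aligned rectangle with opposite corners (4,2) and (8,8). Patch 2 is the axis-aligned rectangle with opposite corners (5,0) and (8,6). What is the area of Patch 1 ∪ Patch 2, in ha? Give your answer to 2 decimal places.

By inclusion–exclusion:
Individual areas: |Patch 1| = 24, |Patch 2| = 18.
|Patch 1∩Patch 2|: x∈[5,8], y∈[2,6] → 3·4 = 12.
|Patch 1 ∪ Patch 2| = 42 − 12 = 30.00.

30.00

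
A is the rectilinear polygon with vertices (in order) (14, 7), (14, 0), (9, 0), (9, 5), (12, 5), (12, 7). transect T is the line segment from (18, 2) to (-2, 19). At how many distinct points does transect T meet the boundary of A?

2

The segment meets the boundary at (12.118,7), (14,5.4).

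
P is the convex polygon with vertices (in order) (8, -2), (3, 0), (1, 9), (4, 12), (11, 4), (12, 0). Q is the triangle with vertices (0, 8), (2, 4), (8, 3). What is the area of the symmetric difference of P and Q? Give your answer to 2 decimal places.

|P| = 89.5, |Q| = 11, |P∩Q| = 8.8744.
|P △ Q| = |P| + |Q| − 2·|P∩Q| = 89.5 + 11 − 17.7488 = 82.75.

82.75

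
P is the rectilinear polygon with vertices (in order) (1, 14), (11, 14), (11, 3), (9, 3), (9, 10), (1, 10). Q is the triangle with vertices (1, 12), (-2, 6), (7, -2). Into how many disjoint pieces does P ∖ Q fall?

P ∖ Q is a single connected region.

1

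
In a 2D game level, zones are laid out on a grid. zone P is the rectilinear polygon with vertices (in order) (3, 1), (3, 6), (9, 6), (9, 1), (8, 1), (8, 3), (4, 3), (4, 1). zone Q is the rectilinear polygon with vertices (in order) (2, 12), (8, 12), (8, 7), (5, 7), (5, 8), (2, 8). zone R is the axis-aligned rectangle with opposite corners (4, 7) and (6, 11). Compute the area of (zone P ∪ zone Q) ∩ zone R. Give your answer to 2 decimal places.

7.00

The region (zone P ∪ zone Q) ∩ zone R is the polygon with vertices (5,7), (5,8), (4,8), (4,11), (6,11), (6,7).
By the shoelace formula its area is 7.00.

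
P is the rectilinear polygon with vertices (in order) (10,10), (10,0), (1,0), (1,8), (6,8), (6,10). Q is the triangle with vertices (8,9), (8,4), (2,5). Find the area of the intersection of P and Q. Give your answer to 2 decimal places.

15.00

The intersection is the polygon with vertices (8,4), (2,5), (8,9).
By the shoelace formula its area is 15.00.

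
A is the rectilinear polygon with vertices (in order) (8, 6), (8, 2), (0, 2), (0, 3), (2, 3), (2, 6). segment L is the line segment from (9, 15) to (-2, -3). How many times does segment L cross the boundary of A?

4

The segment meets the boundary at (1.056,2), (1.667,3), (2,3.545), (3.5,6).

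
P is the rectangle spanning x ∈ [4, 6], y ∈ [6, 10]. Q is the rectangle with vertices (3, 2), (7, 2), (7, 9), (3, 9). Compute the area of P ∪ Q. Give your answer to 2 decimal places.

30.00

By inclusion–exclusion:
Individual areas: |P| = 8, |Q| = 28.
|P∩Q|: x∈[4,6], y∈[6,9] → 2·3 = 6.
|P ∪ Q| = 36 − 6 = 30.00.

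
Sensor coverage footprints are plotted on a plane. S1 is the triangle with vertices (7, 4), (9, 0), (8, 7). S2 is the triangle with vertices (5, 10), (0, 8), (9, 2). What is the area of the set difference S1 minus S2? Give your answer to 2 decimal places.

|S1| = 5, |S1∩S2| = 2.0158.
|S1 ∖ S2| = |S1| − |S1∩S2| = 5 − 2.0158 = 2.98.

2.98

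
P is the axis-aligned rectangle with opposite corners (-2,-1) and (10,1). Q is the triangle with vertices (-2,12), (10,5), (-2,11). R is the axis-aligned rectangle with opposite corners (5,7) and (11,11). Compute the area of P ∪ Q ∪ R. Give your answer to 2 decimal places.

By inclusion–exclusion:
Individual areas: |P| = 24, |Q| = 6, |R| = 24.
|P∩Q| = 0.
|P∩R| = 0 (no overlap).
|Q∩R| = 0.4702.
|P∩Q∩R| = 0.
|P ∪ Q ∪ R| = 54 − 0.4702 + 0 = 53.53.

53.53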